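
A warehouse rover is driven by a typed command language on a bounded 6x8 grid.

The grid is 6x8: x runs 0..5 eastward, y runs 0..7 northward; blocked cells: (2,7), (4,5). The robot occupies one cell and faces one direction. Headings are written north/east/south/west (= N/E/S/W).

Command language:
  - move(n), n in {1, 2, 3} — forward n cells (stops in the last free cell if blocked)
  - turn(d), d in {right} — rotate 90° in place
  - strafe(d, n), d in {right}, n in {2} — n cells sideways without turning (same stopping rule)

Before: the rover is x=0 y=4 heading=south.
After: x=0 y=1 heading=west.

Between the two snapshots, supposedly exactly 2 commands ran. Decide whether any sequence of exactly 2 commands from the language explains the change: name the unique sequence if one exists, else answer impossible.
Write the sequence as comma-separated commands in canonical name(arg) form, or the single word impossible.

move(3), turn(right)

key: cell and facing (now W) both changed — the 2 commands mix motion and turning
start: x=0 y=4 heading=south
[1] after move(3): x=0 y=1 heading=south
[2] after turn(right): x=0 y=1 heading=west
no other 2-command option fits: unique.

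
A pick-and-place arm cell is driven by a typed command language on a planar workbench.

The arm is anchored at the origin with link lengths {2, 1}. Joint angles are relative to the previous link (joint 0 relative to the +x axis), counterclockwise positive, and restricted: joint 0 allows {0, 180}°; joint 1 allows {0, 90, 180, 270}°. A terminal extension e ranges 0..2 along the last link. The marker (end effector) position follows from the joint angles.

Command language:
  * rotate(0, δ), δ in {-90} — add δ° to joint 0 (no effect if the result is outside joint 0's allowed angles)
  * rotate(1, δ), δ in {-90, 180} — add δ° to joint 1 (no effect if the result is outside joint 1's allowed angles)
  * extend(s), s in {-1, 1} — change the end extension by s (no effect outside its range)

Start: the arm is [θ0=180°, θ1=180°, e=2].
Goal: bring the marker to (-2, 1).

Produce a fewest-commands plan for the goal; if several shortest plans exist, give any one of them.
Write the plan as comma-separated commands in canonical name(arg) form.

start: [θ0=180°, θ1=180°, e=2]
[1] after rotate(1, 180): [θ0=180°, θ1=0°, e=2]
[2] after rotate(1, -90): [θ0=180°, θ1=270°, e=2]
[3] after extend(-1): [θ0=180°, θ1=270°, e=1]
[4] after extend(-1): [θ0=180°, θ1=270°, e=0]
nothing shorter than 4 reaches the goal.

rotate(1, 180), rotate(1, -90), extend(-1), extend(-1)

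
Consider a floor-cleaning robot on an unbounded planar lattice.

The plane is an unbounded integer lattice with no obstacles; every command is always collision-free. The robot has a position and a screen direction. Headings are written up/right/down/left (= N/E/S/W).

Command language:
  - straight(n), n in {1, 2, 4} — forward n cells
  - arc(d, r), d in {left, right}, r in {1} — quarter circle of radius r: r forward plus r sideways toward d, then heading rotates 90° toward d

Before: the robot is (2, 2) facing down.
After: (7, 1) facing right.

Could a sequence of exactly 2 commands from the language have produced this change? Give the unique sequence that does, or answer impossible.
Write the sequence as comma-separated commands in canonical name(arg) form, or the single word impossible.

key: cell and facing (now E) both changed — the 2 commands mix motion and turning
t0: (2, 2) facing down
[1] after arc(left, 1): (3, 1) facing right
[2] after straight(4): (7, 1) facing right
all 25 alternatives checked — unique.

arc(left, 1), straight(4)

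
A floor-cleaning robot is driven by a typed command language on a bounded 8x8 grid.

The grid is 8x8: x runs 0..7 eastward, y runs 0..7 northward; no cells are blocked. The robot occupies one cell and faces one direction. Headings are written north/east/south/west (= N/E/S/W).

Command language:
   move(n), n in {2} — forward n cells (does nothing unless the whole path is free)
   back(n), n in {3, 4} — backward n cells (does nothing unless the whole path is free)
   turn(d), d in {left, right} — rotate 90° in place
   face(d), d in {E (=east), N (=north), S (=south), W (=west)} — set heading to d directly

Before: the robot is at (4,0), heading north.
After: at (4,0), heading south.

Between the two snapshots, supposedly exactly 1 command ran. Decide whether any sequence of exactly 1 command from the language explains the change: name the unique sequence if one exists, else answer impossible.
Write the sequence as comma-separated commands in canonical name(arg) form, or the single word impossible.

key: (4,0) unchanged — the single command moves nothing
begin: at (4,0), heading north
step 1 (face(S)): at (4,0), heading south
no other 1-command option fits: unique.

face(S)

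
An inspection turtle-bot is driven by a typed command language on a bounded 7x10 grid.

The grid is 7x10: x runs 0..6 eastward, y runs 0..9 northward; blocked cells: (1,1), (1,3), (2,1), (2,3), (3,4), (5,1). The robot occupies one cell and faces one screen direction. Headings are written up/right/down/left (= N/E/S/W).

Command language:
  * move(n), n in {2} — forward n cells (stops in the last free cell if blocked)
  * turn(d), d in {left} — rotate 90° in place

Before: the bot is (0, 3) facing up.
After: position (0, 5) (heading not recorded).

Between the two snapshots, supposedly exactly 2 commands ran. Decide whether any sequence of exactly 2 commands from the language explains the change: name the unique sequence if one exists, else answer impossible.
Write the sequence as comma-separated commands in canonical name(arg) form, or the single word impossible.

key: running turn(left) before move(2) would end elsewhere — order is forced
t0: (0, 3) facing up
[1] after move(2): (0, 5) facing up
[2] after turn(left): (0, 5) facing left
all 4 alternatives checked — unique.

move(2), turn(left)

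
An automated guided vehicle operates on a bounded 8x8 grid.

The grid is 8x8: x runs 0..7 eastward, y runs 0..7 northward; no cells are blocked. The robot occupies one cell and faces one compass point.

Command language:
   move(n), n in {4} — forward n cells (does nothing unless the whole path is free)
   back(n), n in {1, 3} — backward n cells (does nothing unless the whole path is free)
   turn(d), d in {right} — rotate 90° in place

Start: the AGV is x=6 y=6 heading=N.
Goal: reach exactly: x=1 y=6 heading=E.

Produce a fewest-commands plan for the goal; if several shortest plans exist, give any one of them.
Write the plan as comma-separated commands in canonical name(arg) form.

turn(right), back(1), back(1), back(3)

t0: x=6 y=6 heading=N
t=1 turn(right) ⇒ x=6 y=6 heading=E
t=2 back(1) ⇒ x=5 y=6 heading=E
t=3 back(1) ⇒ x=4 y=6 heading=E
t=4 back(3) ⇒ x=1 y=6 heading=E
shorter routes all fall short; 4 is best.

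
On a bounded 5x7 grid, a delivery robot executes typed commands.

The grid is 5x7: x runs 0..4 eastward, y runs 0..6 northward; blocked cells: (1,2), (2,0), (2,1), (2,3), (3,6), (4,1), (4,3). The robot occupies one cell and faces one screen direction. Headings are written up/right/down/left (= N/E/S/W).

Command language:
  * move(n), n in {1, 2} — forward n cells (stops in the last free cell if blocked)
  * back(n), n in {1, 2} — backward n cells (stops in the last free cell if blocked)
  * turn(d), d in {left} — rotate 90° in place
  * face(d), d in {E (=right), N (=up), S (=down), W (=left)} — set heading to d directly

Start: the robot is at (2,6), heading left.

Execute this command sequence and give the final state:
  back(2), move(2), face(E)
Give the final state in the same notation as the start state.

from: at (2,6), heading left
[1] after back(2): at (2,6), heading left
[2] after move(2): at (0,6), heading left
[3] after face(E): at (0,6), heading right

at (0,6), heading right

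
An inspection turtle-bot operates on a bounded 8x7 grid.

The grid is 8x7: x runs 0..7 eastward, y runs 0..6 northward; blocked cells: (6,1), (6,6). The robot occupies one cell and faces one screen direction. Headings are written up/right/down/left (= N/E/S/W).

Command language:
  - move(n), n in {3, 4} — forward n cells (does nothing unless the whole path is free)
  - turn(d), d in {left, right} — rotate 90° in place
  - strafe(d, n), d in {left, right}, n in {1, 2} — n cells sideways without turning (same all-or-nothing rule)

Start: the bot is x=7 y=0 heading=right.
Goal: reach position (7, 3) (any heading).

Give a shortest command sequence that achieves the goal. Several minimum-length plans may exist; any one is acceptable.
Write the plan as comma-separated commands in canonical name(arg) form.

t0: x=7 y=0 heading=right
1. strafe(left, 2) → x=7 y=2 heading=right
2. strafe(left, 1) → x=7 y=3 heading=right
no 1-step plan works, so 2 is optimal.

strafe(left, 2), strafe(left, 1)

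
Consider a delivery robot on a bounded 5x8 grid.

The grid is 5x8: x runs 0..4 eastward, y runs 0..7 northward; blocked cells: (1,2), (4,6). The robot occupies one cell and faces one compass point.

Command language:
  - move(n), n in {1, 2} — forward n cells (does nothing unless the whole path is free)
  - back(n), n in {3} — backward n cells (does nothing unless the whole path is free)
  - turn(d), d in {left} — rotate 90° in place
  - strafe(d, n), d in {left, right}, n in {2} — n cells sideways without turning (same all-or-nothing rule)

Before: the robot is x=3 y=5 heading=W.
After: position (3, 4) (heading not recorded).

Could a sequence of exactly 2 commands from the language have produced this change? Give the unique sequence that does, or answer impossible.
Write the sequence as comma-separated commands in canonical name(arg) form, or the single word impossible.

key: running move(1) before turn(left) would end elsewhere — order is forced
begin: x=3 y=5 heading=W
1. turn(left) → x=3 y=5 heading=S
2. move(1) → x=3 y=4 heading=S
no rival 2-sequence matches.

turn(left), move(1)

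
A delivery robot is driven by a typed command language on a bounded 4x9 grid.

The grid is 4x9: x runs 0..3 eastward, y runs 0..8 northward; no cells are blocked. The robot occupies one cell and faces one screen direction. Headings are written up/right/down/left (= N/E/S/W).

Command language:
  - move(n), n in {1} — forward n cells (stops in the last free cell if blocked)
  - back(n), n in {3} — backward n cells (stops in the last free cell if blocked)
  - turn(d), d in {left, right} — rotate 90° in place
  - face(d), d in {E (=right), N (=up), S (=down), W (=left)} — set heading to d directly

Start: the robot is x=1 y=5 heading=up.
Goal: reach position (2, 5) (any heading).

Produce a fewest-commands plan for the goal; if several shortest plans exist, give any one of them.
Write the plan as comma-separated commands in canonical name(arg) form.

initial: x=1 y=5 heading=up
1. face(E) → x=1 y=5 heading=right
2. move(1) → x=2 y=5 heading=right
no 1-step plan works, so 2 is optimal.

face(E), move(1)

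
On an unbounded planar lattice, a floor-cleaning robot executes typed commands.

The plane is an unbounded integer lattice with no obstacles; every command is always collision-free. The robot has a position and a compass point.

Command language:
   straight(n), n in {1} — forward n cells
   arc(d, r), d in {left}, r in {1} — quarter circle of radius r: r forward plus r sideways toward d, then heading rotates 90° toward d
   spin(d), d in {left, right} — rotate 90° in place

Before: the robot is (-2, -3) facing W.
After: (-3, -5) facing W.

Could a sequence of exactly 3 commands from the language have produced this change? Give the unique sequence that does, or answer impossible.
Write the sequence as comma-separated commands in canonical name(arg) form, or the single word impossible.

key: order matters: swapping arc(left, 1) and spin(right) lands elsewhere
from: (-2, -3) facing W
t=1 arc(left, 1) ⇒ (-3, -4) facing S
t=2 straight(1) ⇒ (-3, -5) facing S
t=3 spin(right) ⇒ (-3, -5) facing W
no rival 3-sequence matches.

arc(left, 1), straight(1), spin(right)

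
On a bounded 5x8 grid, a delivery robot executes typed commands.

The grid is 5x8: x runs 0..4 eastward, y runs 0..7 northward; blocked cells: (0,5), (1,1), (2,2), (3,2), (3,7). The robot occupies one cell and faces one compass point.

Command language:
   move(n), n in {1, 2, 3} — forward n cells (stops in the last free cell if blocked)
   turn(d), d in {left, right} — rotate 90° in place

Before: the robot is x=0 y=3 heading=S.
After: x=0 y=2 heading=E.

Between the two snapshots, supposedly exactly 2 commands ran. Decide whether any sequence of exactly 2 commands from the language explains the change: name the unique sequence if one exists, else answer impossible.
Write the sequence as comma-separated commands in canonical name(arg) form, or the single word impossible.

key: position moved to (0,2) AND the heading swung to E — translation plus rotation needed
initial: x=0 y=3 heading=S
[1] after move(1): x=0 y=2 heading=S
[2] after turn(left): x=0 y=2 heading=E
no other 2-command option fits: unique.

move(1), turn(left)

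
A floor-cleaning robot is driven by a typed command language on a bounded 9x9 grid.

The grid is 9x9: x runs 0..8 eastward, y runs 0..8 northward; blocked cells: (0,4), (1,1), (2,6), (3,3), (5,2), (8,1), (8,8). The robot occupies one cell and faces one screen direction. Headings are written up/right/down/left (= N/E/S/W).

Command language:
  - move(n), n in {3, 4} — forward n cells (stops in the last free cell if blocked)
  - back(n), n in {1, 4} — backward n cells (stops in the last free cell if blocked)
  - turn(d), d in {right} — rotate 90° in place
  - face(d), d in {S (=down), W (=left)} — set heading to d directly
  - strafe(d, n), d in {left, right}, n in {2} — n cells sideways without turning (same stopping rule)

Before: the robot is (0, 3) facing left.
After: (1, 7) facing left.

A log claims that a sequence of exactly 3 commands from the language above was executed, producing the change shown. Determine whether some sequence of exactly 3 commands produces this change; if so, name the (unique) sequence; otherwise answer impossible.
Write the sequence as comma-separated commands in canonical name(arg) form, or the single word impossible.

key: heading stays W — no command in the sequence turns
from: (0, 3) facing left
t=1 back(1) ⇒ (1, 3) facing left
t=2 strafe(right, 2) ⇒ (1, 5) facing left
t=3 strafe(right, 2) ⇒ (1, 7) facing left
all 729 alternatives checked — unique.

back(1), strafe(right, 2), strafe(right, 2)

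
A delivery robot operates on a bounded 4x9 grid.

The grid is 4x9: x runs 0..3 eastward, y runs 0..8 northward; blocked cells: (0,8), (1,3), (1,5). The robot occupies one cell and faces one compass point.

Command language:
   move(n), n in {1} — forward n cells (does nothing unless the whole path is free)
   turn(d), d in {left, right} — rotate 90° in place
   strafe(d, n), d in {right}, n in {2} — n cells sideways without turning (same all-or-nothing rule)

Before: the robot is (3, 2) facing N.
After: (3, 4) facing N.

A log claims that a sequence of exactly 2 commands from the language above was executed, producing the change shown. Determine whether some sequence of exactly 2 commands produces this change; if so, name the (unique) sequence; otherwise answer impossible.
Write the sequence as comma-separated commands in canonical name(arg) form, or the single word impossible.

key: still facing N at the end — nothing in the sequence rotates
start: (3, 2) facing N
1. move(1) → (3, 3) facing N
2. move(1) → (3, 4) facing N
no rival 2-sequence matches.

move(1), move(1)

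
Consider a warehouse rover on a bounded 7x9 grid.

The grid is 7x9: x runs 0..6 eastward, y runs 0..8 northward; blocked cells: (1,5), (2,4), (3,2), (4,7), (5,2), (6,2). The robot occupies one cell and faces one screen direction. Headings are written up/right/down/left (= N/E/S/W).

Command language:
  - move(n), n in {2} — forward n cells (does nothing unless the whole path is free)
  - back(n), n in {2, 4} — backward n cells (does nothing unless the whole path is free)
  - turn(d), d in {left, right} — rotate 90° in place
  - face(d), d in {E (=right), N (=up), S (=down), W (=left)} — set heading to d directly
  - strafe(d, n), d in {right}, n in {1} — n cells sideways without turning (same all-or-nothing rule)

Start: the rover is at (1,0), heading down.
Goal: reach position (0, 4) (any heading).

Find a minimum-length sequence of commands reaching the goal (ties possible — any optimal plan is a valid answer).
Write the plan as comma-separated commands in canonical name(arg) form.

strafe(right, 1), back(4)

from: at (1,0), heading down
step 1 (strafe(right, 1)): at (0,0), heading down
step 2 (back(4)): at (0,4), heading down
nothing shorter than 2 reaches the goal.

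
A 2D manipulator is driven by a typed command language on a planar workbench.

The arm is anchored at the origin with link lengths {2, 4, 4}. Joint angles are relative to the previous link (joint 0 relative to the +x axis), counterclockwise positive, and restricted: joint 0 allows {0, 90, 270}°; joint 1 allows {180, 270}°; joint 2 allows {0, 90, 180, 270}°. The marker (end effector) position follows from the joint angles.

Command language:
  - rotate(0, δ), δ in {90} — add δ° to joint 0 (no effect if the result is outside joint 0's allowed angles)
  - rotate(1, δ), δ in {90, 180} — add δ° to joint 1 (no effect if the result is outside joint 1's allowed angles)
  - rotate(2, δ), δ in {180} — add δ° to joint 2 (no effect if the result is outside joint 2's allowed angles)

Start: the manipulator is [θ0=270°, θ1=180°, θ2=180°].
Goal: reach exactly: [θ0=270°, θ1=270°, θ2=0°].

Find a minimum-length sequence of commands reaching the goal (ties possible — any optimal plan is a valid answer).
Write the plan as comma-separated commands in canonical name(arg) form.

from: [θ0=270°, θ1=180°, θ2=180°]
1. rotate(1, 90) → [θ0=270°, θ1=270°, θ2=180°]
2. rotate(2, 180) → [θ0=270°, θ1=270°, θ2=0°]
minimal: 2 command(s), checked below 2.

rotate(1, 90), rotate(2, 180)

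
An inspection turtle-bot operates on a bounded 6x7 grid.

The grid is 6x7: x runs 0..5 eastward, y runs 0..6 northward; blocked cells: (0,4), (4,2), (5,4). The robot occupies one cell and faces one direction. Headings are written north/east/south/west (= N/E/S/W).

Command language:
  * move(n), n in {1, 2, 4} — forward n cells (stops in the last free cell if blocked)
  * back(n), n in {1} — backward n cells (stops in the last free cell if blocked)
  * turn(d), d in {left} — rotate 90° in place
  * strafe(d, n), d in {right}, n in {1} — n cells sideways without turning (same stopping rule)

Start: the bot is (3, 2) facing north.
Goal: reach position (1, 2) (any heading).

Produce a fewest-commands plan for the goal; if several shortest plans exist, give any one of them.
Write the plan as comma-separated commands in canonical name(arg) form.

turn(left), move(2)

begin: (3, 2) facing north
1. turn(left) → (3, 2) facing west
2. move(2) → (1, 2) facing west
no 1-step plan works, so 2 is optimal.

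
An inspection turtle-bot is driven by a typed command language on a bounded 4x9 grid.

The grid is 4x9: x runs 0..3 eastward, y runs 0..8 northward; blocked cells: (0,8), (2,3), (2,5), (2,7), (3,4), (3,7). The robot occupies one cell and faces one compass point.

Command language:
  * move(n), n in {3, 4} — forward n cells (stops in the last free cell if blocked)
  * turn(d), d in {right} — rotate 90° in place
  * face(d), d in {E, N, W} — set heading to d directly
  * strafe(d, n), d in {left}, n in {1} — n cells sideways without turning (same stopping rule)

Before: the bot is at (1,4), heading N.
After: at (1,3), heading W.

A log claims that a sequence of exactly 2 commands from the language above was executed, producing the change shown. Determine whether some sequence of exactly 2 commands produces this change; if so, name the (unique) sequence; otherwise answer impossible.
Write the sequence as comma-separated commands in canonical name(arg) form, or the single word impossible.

face(W), strafe(left, 1)

key: order matters: swapping face(W) and strafe(left, 1) lands elsewhere
t0: at (1,4), heading N
t=1 face(W) ⇒ at (1,4), heading W
t=2 strafe(left, 1) ⇒ at (1,3), heading W
all 49 alternatives checked — unique.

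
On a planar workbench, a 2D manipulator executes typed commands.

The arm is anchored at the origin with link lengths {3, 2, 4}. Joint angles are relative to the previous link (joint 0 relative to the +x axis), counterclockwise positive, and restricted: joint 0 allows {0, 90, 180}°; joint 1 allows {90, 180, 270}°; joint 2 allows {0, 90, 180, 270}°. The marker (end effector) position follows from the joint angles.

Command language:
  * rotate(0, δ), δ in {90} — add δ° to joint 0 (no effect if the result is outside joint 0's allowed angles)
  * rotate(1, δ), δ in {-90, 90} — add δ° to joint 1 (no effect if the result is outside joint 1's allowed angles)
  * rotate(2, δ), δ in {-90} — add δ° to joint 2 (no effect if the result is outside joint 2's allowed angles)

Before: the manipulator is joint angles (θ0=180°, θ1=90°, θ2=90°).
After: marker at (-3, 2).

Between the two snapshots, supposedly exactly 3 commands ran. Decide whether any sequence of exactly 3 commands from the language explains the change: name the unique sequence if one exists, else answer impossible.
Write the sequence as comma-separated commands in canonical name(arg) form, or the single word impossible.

rotate(2, -90), rotate(2, -90), rotate(2, -90)

t0: joint angles (θ0=180°, θ1=90°, θ2=90°)
1. rotate(2, -90) → joint angles (θ0=180°, θ1=90°, θ2=0°)
2. rotate(2, -90) → joint angles (θ0=180°, θ1=90°, θ2=270°)
3. rotate(2, -90) → joint angles (θ0=180°, θ1=90°, θ2=180°)
uniquely the one of 64 3-step routes that fits.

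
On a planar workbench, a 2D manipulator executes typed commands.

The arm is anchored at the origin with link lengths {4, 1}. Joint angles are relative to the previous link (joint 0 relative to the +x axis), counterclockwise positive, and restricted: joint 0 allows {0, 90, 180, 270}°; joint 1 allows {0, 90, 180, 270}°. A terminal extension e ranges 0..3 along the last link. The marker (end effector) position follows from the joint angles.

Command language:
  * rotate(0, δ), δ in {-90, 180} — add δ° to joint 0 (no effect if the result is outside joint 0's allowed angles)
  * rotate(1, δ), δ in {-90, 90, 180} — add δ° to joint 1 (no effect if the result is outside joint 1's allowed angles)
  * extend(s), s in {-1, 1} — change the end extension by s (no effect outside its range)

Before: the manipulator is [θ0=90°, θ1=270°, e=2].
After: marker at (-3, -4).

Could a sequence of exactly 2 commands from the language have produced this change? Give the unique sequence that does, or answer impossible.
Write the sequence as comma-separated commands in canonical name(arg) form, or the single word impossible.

from: [θ0=90°, θ1=270°, e=2]
1. rotate(0, -90) → [θ0=0°, θ1=270°, e=2]
2. rotate(0, -90) → [θ0=270°, θ1=270°, e=2]
uniquely the one of 49 2-step routes that fits.

rotate(0, -90), rotate(0, -90)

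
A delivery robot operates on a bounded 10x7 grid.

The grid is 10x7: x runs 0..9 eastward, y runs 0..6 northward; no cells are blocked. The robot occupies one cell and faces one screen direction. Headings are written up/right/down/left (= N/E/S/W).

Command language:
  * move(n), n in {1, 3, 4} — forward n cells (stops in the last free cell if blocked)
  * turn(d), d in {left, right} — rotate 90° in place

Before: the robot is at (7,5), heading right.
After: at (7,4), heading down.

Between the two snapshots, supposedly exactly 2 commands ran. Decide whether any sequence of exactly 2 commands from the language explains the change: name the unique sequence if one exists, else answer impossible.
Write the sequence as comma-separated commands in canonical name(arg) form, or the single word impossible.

key: position moved to (7,4) AND the heading swung to S — translation plus rotation needed
t0: at (7,5), heading right
[1] after turn(right): at (7,5), heading down
[2] after move(1): at (7,4), heading down
no rival 2-sequence matches.

turn(right), move(1)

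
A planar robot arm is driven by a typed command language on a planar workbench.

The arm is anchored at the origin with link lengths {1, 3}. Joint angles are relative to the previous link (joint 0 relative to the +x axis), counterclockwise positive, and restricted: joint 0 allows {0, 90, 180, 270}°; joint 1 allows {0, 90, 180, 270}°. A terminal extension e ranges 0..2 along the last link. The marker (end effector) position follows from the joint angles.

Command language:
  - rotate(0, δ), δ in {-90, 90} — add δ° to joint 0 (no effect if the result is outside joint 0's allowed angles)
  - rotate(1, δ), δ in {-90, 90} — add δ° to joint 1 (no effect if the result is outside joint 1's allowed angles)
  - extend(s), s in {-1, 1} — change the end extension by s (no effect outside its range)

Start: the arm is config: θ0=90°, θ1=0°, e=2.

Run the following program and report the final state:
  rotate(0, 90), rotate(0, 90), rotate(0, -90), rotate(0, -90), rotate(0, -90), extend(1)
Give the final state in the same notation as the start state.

from: config: θ0=90°, θ1=0°, e=2
1. rotate(0, 90) → config: θ0=180°, θ1=0°, e=2
2. rotate(0, 90) → config: θ0=270°, θ1=0°, e=2
3. rotate(0, -90) → config: θ0=180°, θ1=0°, e=2
4. rotate(0, -90) → config: θ0=90°, θ1=0°, e=2
5. rotate(0, -90) → config: θ0=0°, θ1=0°, e=2
6. extend(1) → config: θ0=0°, θ1=0°, e=2

config: θ0=0°, θ1=0°, e=2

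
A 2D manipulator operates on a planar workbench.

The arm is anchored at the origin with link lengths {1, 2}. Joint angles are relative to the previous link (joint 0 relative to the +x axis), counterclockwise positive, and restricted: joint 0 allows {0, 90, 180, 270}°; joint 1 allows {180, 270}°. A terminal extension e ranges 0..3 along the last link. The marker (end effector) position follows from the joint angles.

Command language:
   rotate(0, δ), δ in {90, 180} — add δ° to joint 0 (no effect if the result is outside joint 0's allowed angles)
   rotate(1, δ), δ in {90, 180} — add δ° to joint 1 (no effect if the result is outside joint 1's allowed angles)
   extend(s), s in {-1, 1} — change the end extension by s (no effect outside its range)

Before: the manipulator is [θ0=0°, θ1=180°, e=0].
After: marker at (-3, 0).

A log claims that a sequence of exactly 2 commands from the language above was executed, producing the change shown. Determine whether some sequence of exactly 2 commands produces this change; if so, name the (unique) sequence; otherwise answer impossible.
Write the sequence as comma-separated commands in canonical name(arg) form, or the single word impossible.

initial: [θ0=0°, θ1=180°, e=0]
t=1 extend(1) ⇒ [θ0=0°, θ1=180°, e=1]
t=2 extend(1) ⇒ [θ0=0°, θ1=180°, e=2]
no other 2-command option fits: unique.

extend(1), extend(1)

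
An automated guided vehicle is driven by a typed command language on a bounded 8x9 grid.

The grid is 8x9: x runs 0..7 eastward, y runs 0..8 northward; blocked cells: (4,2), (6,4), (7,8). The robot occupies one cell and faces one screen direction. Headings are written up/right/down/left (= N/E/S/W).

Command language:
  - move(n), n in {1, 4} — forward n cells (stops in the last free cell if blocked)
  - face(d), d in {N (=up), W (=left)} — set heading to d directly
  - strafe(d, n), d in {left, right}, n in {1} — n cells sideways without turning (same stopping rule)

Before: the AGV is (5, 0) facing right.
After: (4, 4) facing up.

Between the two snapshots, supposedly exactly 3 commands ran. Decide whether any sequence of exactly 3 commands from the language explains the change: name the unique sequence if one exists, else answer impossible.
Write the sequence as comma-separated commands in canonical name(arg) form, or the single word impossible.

face(N), move(4), strafe(left, 1)

key: cell and facing (now N) both changed — the 3 commands mix motion and turning
t0: (5, 0) facing right
1. face(N) → (5, 0) facing up
2. move(4) → (5, 4) facing up
3. strafe(left, 1) → (4, 4) facing up
no rival 3-sequence matches.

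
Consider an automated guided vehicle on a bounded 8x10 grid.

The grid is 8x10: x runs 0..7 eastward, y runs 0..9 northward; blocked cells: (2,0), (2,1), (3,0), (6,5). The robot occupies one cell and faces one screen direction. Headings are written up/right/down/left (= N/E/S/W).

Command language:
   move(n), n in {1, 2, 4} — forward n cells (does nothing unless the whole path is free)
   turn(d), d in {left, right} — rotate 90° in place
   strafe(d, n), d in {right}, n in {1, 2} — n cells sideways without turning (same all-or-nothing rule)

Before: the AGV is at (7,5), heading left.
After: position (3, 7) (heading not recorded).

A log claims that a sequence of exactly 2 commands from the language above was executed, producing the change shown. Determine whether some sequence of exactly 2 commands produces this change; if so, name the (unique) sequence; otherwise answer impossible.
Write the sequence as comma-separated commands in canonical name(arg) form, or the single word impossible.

key: running move(4) before strafe(right, 2) would end elsewhere — order is forced
from: at (7,5), heading left
[1] after strafe(right, 2): at (7,7), heading left
[2] after move(4): at (3,7), heading left
all 49 alternatives checked — unique.

strafe(right, 2), move(4)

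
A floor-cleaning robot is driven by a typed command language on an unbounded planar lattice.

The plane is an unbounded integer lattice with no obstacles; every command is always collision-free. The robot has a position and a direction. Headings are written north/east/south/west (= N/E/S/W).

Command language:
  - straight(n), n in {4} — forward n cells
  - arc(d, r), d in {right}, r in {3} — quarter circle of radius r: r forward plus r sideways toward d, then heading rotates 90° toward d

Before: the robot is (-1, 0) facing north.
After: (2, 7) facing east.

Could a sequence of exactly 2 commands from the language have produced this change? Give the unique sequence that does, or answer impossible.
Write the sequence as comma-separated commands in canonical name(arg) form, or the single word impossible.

key: position moved to (2,7) AND the heading swung to E — translation plus rotation needed
initial: (-1, 0) facing north
t=1 straight(4) ⇒ (-1, 4) facing north
t=2 arc(right, 3) ⇒ (2, 7) facing east
all 4 alternatives checked — unique.

straight(4), arc(right, 3)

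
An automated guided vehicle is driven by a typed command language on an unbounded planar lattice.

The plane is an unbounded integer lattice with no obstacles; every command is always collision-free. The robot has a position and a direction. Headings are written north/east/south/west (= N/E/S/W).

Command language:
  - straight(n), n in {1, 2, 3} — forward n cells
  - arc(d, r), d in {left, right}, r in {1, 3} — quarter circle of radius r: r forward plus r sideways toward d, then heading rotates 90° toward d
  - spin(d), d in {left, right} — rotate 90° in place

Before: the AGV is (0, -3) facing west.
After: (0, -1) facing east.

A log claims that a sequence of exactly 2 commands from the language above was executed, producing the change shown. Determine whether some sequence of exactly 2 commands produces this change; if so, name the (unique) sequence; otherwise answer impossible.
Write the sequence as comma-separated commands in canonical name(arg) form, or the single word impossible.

key: position moved to (0,-1) AND the heading swung to E — translation plus rotation needed
from: (0, -3) facing west
1. arc(right, 1) → (-1, -2) facing north
2. arc(right, 1) → (0, -1) facing east
uniquely the one of 81 2-step routes that fits.

arc(right, 1), arc(right, 1)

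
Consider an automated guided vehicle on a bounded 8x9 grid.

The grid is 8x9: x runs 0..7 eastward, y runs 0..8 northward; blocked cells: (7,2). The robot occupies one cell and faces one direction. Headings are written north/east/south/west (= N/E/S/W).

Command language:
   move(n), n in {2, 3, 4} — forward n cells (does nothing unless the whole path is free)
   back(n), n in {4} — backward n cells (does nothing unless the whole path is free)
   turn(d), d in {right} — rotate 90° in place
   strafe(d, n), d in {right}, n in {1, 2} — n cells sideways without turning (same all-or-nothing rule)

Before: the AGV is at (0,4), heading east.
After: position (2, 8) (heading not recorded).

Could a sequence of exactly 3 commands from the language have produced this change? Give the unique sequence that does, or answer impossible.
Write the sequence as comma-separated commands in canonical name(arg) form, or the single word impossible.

key: order matters: swapping move(2) and back(4) lands elsewhere
initial: at (0,4), heading east
[1] after move(2): at (2,4), heading east
[2] after turn(right): at (2,4), heading south
[3] after back(4): at (2,8), heading south
no rival 3-sequence matches.

move(2), turn(right), back(4)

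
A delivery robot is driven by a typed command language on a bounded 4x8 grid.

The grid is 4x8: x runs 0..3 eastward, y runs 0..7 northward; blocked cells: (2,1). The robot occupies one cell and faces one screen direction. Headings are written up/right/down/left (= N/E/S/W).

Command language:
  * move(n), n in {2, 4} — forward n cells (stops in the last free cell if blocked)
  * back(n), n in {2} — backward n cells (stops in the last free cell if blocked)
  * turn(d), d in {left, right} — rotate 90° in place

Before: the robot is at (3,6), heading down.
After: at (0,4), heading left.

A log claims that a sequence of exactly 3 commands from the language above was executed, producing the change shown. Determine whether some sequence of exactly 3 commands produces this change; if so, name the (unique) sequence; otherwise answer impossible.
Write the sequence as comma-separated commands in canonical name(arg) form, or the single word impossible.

key: order matters: swapping move(2) and move(4) lands elsewhere
begin: at (3,6), heading down
step 1 (move(2)): at (3,4), heading down
step 2 (turn(right)): at (3,4), heading left
step 3 (move(4)): at (0,4), heading left
no other 3-command option fits: unique.

move(2), turn(right), move(4)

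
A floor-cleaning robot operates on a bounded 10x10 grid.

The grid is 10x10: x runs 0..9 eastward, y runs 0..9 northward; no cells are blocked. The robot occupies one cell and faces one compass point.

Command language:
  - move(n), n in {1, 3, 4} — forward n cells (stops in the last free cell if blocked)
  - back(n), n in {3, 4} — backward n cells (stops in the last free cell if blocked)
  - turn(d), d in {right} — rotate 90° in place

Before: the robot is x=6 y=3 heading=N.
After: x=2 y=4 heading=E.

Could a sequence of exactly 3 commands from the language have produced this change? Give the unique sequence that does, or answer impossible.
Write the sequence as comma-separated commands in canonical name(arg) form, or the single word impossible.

move(1), turn(right), back(4)

key: order matters: swapping move(1) and back(4) lands elsewhere
from: x=6 y=3 heading=N
t=1 move(1) ⇒ x=6 y=4 heading=N
t=2 turn(right) ⇒ x=6 y=4 heading=E
t=3 back(4) ⇒ x=2 y=4 heading=E
uniquely the one of 216 3-step routes that fits.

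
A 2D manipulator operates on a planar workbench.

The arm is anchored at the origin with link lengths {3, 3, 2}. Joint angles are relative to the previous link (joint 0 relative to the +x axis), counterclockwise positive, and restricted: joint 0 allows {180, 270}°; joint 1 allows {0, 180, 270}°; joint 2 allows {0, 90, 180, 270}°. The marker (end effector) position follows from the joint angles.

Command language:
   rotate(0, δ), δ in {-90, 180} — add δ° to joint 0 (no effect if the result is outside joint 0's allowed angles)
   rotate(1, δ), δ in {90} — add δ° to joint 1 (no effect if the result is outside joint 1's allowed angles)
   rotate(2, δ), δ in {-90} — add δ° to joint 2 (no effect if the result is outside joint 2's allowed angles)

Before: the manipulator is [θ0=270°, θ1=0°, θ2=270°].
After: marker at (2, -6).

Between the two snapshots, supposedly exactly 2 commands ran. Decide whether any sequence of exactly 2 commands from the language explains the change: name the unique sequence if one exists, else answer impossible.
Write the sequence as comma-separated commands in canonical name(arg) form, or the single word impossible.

t0: [θ0=270°, θ1=0°, θ2=270°]
step 1 (rotate(2, -90)): [θ0=270°, θ1=0°, θ2=180°]
step 2 (rotate(2, -90)): [θ0=270°, θ1=0°, θ2=90°]
no other 2-command option fits: unique.

rotate(2, -90), rotate(2, -90)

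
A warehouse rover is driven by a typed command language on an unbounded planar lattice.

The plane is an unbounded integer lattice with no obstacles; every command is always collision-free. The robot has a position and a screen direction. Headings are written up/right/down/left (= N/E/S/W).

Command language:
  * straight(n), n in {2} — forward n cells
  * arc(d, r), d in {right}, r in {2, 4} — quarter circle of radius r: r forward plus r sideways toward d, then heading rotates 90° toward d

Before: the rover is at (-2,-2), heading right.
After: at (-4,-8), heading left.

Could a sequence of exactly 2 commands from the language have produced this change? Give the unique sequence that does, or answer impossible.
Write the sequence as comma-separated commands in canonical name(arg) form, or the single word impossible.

arc(right, 2), arc(right, 4)

key: position moved to (-4,-8) AND the heading swung to W — translation plus rotation needed
initial: at (-2,-2), heading right
1. arc(right, 2) → at (0,-4), heading down
2. arc(right, 4) → at (-4,-8), heading left
uniquely the one of 9 2-step routes that fits.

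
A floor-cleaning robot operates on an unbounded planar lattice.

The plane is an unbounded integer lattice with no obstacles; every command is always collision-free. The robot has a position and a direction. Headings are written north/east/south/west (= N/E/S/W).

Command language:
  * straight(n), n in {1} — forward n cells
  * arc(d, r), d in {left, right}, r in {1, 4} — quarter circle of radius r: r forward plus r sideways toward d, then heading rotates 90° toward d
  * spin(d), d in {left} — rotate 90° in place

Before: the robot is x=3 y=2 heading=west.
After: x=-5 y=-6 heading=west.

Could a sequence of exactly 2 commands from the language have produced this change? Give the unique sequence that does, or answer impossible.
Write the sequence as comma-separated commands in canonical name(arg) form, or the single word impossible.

arc(left, 4), arc(right, 4)

key: order matters: swapping arc(left, 4) and arc(right, 4) lands elsewhere
start: x=3 y=2 heading=west
step 1 (arc(left, 4)): x=-1 y=-2 heading=south
step 2 (arc(right, 4)): x=-5 y=-6 heading=west
no rival 2-sequence matches.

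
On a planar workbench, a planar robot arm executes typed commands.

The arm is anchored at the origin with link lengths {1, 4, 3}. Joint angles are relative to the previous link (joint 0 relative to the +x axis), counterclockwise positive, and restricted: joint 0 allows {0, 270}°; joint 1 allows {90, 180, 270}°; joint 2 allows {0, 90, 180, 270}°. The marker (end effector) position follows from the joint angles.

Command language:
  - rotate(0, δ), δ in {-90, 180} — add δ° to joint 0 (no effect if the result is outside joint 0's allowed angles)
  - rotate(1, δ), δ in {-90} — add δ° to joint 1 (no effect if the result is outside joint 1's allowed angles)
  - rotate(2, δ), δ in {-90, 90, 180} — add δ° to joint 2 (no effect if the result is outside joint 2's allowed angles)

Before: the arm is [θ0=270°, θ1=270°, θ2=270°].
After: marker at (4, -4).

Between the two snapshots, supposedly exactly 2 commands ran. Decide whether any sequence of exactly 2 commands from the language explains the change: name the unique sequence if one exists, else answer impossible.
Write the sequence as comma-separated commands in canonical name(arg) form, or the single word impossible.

rotate(1, -90), rotate(1, -90)

start: [θ0=270°, θ1=270°, θ2=270°]
1. rotate(1, -90) → [θ0=270°, θ1=180°, θ2=270°]
2. rotate(1, -90) → [θ0=270°, θ1=90°, θ2=270°]
no other 2-command option fits: unique.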